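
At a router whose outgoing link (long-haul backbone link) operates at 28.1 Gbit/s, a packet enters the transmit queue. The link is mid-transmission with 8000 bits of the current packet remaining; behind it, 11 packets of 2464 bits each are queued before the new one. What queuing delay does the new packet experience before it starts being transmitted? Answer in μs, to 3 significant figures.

Each queued packet: L/R = 2464/28100000000 = 0.0876868 μs.
11 queued → 0.964555 μs.
Plus remaining 8000 bits of current packet: 0.284698 μs.
Queuing delay = 1.25 μs.

1.25 μs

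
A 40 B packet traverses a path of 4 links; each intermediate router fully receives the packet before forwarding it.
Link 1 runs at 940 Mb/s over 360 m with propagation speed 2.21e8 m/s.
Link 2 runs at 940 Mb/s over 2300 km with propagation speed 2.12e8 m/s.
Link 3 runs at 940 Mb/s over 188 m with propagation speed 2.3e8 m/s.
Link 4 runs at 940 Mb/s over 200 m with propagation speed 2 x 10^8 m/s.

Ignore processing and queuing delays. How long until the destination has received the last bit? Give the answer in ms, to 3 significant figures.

10.9 ms

L = 40 × 8 = 320 bits.
Transmission delay per hop = L/R = 320/940000000 = 0.000340426 ms; 4 hops → 0.0013617 ms.
Propagation delays (d/s per hop): 0.00162896, 10.8491, 0.000817391, 0.001 ms; sum = 10.8525 ms.
End-to-end = 10.9 ms.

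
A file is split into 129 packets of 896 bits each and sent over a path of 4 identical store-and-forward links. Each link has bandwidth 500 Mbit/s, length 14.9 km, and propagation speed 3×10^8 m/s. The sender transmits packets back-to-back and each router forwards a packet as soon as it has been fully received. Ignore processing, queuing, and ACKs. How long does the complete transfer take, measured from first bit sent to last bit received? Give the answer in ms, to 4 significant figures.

Per-hop transmission t_tx = L/R = 896/500000000 = 0.001792 ms.
Per-hop propagation t_prop = 14900/300000000 = 0.0496667 ms.
Pipeline fill: first packet needs 4·t_tx to clear all hops; remaining 128 packets each add one t_tx.
Total = (4+129-1)·t_tx + 4·t_prop = 132·0.001792 + 4·0.0496667 = 0.4352 ms.

0.4352 ms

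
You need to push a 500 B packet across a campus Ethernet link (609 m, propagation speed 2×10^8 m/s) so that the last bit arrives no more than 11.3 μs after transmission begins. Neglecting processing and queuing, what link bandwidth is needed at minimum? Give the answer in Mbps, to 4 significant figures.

L = 4000 bits.
Propagation delay = 609 / 200000000 = 3.045 μs.
Transmission budget = 11.3 − 3.045 = 8.255 μs.
R ≥ L / t_tx = 4000 bits / 8.255e-06 s = 484.6 Mbps.

484.6 Mbps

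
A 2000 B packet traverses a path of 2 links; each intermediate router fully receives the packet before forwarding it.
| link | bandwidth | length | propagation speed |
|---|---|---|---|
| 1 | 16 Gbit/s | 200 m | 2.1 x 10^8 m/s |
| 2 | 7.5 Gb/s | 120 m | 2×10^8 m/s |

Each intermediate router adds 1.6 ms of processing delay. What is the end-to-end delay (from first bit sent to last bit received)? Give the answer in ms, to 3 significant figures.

L = 2000 × 8 = 16000 bits.
Transmission delays (L/R per hop): 0.001, 0.00213333 ms; sum = 0.00313333 ms.
Propagation delays (d/s per hop): 0.000952381, 0.0006 ms; sum = 0.00155238 ms.
Processing at 1 router(s): 1 × 1.6 ms = 1.6 ms.
End-to-end = 1.60 ms.

1.60 ms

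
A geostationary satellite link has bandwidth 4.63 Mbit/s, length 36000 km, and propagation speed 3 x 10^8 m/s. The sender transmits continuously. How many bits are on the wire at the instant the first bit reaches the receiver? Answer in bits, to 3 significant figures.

Propagation delay = 36000000 / 300000000 = 0.12 s.
BDP = R × t_prop = 4630000 × 0.12 = 555600 bits.

556000 bits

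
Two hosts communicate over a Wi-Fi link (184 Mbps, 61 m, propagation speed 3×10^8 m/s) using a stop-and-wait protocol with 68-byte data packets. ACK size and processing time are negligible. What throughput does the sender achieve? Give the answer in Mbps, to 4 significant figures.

t_tx = L/R = 544/184000000 = 2.95652e-06 s.
t_prop = 61/300000000 = 2.03333e-07 s; RTT = 4.06667e-07 s.
Cycle = t_tx + RTT = 3.36319e-06 s.
Throughput = L / cycle = 544 / 3.36319e-06 = 161.8 Mbps.

161.8 Mbps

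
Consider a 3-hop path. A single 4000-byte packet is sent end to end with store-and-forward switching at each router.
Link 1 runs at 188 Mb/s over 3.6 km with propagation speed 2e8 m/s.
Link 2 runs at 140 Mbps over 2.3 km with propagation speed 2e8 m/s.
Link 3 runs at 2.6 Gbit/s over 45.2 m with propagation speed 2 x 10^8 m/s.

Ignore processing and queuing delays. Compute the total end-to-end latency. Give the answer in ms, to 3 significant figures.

0.441 ms

L = 4000 × 8 = 32000 bits.
Transmission delays (L/R per hop): 0.170213, 0.228571, 0.0123077 ms; sum = 0.411092 ms.
Propagation delays (d/s per hop): 0.018, 0.0115, 0.000226 ms; sum = 0.029726 ms.
End-to-end = 0.441 ms.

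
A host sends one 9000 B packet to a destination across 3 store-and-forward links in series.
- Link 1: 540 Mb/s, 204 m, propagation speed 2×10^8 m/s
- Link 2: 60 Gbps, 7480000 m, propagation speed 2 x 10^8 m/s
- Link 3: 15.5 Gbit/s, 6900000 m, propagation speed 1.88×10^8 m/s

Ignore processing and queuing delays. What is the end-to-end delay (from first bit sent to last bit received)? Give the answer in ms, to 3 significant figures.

74.2 ms

L = 9000 × 8 = 72000 bits.
Transmission delays (L/R per hop): 0.133333, 0.0012, 0.00464516 ms; sum = 0.139178 ms.
Propagation delays (d/s per hop): 0.00102, 37.4, 36.7021 ms; sum = 74.1031 ms.
End-to-end = 74.2 ms.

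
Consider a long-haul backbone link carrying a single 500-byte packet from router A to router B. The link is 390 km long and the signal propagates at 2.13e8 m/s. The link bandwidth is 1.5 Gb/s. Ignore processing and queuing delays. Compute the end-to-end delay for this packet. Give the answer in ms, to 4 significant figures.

L = 500 × 8 = 4000 bits.
Transmission delay = L/R = 4000 / 1500000000 = 0.00266667 ms.
Propagation delay = d/s = 390000 m / 213000000 m/s = 1.83099 ms.
Total = 1.834 ms.

1.834 ms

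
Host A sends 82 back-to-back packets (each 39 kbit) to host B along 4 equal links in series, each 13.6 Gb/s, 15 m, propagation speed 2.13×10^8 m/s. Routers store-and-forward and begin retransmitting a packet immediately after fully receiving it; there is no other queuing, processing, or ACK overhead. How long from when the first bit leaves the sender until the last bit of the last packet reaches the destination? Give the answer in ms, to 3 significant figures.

Per-hop transmission t_tx = L/R = 39000/13600000000 = 0.00286765 ms.
Per-hop propagation t_prop = 15/213000000 = 7.04225e-05 ms.
Pipeline fill: first packet needs 4·t_tx to clear all hops; remaining 81 packets each add one t_tx.
Total = (4+82-1)·t_tx + 4·t_prop = 85·0.00286765 + 4·7.04225e-05 = 0.244 ms.

0.244 ms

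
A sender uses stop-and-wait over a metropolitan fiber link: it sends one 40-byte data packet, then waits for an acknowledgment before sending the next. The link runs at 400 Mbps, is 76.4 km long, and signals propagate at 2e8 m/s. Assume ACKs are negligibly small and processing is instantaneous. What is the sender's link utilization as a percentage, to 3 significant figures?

t_tx = L/R = 320/400000000 = 8e-07 s.
t_prop = 76400/200000000 = 0.000382 s; RTT = 0.000764 s.
Cycle = t_tx + RTT = 0.0007648 s.
Utilization = t_tx / cycle = 8e-07/0.0007648 = 0.105 %.

0.105 %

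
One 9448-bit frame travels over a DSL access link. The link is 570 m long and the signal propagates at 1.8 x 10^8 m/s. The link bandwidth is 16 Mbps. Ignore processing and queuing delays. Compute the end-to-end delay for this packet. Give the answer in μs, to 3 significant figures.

Transmission delay = L/R = 9448 / 16000000 = 590.5 μs.
Propagation delay = d/s = 570 m / 180000000 m/s = 3.16667 μs.
Total = 594 μs.

594 μs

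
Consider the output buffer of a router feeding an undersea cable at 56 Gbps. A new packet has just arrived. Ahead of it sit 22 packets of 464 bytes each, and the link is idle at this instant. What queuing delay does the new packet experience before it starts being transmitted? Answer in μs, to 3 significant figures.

1.46 μs

Each queued packet: L/R = 3712/56000000000 = 0.0662857 μs.
22 queued → 1.45829 μs.
Queuing delay = 1.46 μs.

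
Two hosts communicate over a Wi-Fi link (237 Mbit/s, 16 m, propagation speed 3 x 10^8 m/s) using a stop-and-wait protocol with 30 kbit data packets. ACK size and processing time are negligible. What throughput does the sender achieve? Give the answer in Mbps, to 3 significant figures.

237 Mbps

t_tx = L/R = 30000/237000000 = 0.000126582 s.
t_prop = 16/300000000 = 5.33333e-08 s; RTT = 1.06667e-07 s.
Cycle = t_tx + RTT = 0.000126689 s.
Throughput = L / cycle = 30000 / 0.000126689 = 237 Mbps.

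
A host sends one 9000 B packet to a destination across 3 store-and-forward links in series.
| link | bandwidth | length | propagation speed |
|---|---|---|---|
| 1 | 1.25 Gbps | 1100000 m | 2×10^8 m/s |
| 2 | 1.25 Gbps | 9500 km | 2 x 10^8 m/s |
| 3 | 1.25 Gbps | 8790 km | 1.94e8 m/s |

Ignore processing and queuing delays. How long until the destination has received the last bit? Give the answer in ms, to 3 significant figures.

L = 9000 × 8 = 72000 bits.
Transmission delay per hop = L/R = 72000/1250000000 = 0.0576 ms; 3 hops → 0.1728 ms.
Propagation delays (d/s per hop): 5.5, 47.5, 45.3093 ms; sum = 98.3093 ms.
End-to-end = 98.5 ms.

98.5 ms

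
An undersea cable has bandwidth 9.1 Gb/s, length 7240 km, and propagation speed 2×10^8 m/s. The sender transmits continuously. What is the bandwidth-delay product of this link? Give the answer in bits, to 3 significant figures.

Propagation delay = 7240000 / 200000000 = 0.0362 s.
BDP = R × t_prop = 9100000000 × 0.0362 = 329420000 bits.

329000000 bits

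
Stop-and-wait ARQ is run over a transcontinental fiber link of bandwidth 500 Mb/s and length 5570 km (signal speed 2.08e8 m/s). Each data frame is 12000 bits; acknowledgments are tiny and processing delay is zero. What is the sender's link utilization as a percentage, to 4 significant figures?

t_tx = L/R = 12000/500000000 = 2.4e-05 s.
t_prop = 5570000/208000000 = 0.0267788 s; RTT = 0.0535577 s.
Cycle = t_tx + RTT = 0.0535817 s.
Utilization = t_tx / cycle = 2.4e-05/0.0535817 = 0.04479 %.

0.04479 %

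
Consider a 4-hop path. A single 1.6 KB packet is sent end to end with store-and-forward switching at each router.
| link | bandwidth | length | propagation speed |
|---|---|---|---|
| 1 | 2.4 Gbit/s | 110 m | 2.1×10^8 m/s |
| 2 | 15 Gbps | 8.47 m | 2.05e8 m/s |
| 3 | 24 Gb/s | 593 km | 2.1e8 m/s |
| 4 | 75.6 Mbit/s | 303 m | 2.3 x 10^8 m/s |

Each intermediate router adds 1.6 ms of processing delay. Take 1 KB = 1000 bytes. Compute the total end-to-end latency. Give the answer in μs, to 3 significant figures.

L = 12800 bits.
Transmission delays (L/R per hop): 5.33333, 0.853333, 0.533333, 169.312 μs; sum = 176.032 μs.
Propagation delays (d/s per hop): 0.52381, 0.0413171, 2823.81, 1.31739 μs; sum = 2825.69 μs.
Processing at 3 router(s): 3 × 1.6 ms = 4800 μs.
End-to-end = 7800 μs.

7800 μs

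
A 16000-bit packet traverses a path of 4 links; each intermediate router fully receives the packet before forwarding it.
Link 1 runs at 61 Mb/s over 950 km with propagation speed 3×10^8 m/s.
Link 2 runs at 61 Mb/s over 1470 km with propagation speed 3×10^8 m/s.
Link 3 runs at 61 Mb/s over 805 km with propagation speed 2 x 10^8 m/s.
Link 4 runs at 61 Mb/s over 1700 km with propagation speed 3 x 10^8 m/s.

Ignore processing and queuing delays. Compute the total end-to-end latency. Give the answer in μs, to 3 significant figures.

18800 μs

Transmission delay per hop = L/R = 16000/61000000 = 262.295 μs; 4 hops → 1049.18 μs.
Propagation delays (d/s per hop): 3166.67, 4900, 4025, 5666.67 μs; sum = 17758.3 μs.
End-to-end = 18800 μs.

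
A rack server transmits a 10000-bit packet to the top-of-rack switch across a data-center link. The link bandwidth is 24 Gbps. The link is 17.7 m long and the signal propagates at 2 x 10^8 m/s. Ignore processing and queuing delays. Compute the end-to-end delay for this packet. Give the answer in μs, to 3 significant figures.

Transmission delay = L/R = 10000 / 24000000000 = 0.416667 μs.
Propagation delay = d/s = 17.7 m / 200000000 m/s = 0.0885 μs.
Total = 0.505 μs.

0.505 μs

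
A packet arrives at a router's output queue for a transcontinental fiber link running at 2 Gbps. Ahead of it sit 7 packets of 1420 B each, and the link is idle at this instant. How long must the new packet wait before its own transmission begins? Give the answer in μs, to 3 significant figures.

Each queued packet: L/R = 11360/2000000000 = 5.68 μs.
7 queued → 39.76 μs.
Queuing delay = 39.8 μs.

39.8 μs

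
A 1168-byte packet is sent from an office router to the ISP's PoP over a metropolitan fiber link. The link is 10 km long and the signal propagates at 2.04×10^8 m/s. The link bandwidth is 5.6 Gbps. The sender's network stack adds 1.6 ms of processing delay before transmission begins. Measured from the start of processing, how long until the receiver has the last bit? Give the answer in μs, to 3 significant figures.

1650 μs

L = 1168 × 8 = 9344 bits.
Transmission delay = L/R = 9344 / 5600000000 = 1.66857 μs.
Propagation delay = d/s = 10000 m / 204000000 m/s = 49.0196 μs.
Plus processing delay 1.6 ms = 1600 μs.
Total = 1650 μs.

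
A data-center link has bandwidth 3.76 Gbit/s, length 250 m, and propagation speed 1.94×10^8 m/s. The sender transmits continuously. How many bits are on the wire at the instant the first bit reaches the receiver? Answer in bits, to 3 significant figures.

Propagation delay = 250 / 194000000 = 1.28866e-06 s.
BDP = R × t_prop = 3760000000 × 1.28866e-06 = 4845.36 bits.

4850 bits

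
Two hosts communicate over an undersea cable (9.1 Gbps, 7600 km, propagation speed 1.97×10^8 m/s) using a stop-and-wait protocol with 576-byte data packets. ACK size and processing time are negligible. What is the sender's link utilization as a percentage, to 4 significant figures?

t_tx = L/R = 4608/9100000000 = 5.06374e-07 s.
t_prop = 7600000/197000000 = 0.0385787 s; RTT = 0.0771574 s.
Cycle = t_tx + RTT = 0.0771579 s.
Utilization = t_tx / cycle = 5.06374e-07/0.0771579 = 0.0006563 %.

0.0006563 %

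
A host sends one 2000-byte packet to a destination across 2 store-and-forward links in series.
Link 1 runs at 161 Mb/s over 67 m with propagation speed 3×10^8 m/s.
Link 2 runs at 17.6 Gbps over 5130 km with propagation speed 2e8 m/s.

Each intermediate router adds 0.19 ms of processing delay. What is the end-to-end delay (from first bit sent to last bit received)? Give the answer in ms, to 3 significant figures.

L = 2000 × 8 = 16000 bits.
Transmission delays (L/R per hop): 0.0993789, 0.000909091 ms; sum = 0.100288 ms.
Propagation delays (d/s per hop): 0.000223333, 25.65 ms; sum = 25.6502 ms.
Processing at 1 router(s): 1 × 0.19 ms = 0.19 ms.
End-to-end = 25.9 ms.

25.9 ms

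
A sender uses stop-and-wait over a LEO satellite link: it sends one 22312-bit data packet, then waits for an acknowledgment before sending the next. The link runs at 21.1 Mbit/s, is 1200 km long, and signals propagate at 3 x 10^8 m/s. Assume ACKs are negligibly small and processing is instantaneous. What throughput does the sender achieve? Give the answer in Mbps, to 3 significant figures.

t_tx = L/R = 22312/21100000 = 0.00105744 s.
t_prop = 1200000/300000000 = 0.004 s; RTT = 0.008 s.
Cycle = t_tx + RTT = 0.00905744 s.
Throughput = L / cycle = 22312 / 0.00905744 = 2.46 Mbps.

2.46 Mbps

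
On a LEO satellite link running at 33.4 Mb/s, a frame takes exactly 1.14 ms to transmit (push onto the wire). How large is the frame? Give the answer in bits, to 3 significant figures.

38100 bits

L = R × t_tx = 33400000 b/s × 0.00114 s = 38076 bits.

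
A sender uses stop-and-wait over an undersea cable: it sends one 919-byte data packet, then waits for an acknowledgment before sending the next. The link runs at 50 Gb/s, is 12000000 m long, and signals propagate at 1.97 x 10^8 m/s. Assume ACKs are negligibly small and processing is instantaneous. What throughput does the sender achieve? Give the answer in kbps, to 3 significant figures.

60.3 kbps

t_tx = L/R = 7352/50000000000 = 1.4704e-07 s.
t_prop = 12000000/197000000 = 0.0609137 s; RTT = 0.121827 s.
Cycle = t_tx + RTT = 0.121828 s.
Throughput = L / cycle = 7352 / 0.121828 = 60.3 kbps.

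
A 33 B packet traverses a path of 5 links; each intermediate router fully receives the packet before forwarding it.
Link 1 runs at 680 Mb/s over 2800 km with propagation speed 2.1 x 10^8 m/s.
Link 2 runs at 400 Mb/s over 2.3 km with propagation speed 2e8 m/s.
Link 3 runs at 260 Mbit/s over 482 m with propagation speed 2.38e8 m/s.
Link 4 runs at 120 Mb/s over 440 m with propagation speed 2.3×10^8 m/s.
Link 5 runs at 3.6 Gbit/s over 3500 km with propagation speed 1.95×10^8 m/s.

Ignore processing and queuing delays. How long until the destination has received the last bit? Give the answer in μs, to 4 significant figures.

L = 33 × 8 = 264 bits.
Transmission delays (L/R per hop): 0.388235, 0.66, 1.01538, 2.2, 0.0733333 μs; sum = 4.33695 μs.
Propagation delays (d/s per hop): 13333.3, 11.5, 2.02521, 1.91304, 17948.7 μs; sum = 31297.5 μs.
End-to-end = 31300 μs.

31300 μs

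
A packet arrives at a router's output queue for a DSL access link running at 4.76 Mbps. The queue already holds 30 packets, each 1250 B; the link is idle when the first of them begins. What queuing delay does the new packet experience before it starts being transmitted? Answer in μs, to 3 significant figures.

63000 μs

Each queued packet: L/R = 10000/4760000 = 2100.84 μs.
30 queued → 63025.2 μs.
Queuing delay = 63000 μs.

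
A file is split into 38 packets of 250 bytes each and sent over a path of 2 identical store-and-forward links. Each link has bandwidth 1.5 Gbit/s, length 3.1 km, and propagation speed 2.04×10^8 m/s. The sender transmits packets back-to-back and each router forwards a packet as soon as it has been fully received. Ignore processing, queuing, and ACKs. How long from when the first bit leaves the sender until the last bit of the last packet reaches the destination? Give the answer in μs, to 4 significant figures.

82.39 μs

Per-hop transmission t_tx = L/R = 2000/1500000000 = 1.33333 μs.
Per-hop propagation t_prop = 3100/204000000 = 15.1961 μs.
Pipeline fill: first packet needs 2·t_tx to clear all hops; remaining 37 packets each add one t_tx.
Total = (2+38-1)·t_tx + 2·t_prop = 39·1.33333 + 2·15.1961 = 82.39 μs.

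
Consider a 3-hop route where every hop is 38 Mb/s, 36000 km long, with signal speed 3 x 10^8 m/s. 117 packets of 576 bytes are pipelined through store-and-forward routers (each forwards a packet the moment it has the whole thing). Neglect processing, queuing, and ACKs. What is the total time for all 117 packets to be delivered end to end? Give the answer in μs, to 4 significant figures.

Per-hop transmission t_tx = L/R = 4608/38000000 = 121.263 μs.
Per-hop propagation t_prop = 36000000/300000000 = 120000 μs.
Pipeline fill: first packet needs 3·t_tx to clear all hops; remaining 116 packets each add one t_tx.
Total = (3+117-1)·t_tx + 3·t_prop = 119·121.263 + 3·120000 = 374400 μs.

374400 μs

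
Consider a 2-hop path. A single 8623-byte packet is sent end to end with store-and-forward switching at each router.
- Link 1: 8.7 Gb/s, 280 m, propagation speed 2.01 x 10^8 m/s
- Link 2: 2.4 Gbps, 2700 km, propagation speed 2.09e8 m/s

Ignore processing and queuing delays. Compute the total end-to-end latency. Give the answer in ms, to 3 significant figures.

13.0 ms

L = 8623 × 8 = 68984 bits.
Transmission delays (L/R per hop): 0.0079292, 0.0287433 ms; sum = 0.0366725 ms.
Propagation delays (d/s per hop): 0.00139303, 12.9187 ms; sum = 12.9201 ms.
End-to-end = 13.0 ms.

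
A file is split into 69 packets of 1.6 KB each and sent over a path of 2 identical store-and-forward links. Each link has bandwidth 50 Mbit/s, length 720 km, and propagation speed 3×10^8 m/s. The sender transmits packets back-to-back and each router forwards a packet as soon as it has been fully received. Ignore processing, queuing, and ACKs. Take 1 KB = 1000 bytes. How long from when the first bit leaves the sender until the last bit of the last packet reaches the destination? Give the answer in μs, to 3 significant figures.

Per-hop transmission t_tx = L/R = 12800/50000000 = 256 μs.
Per-hop propagation t_prop = 720000/300000000 = 2400 μs.
Pipeline fill: first packet needs 2·t_tx to clear all hops; remaining 68 packets each add one t_tx.
Total = (2+69-1)·t_tx + 2·t_prop = 70·256 + 2·2400 = 22700 μs.

22700 μs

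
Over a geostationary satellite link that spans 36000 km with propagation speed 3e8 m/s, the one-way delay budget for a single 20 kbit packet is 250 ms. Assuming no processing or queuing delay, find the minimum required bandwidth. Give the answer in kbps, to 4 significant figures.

153.8 kbps

Propagation delay = 36000000 / 300000000 = 120 ms.
Transmission budget = 250 − 120 = 130 ms.
R ≥ L / t_tx = 20000 bits / 0.13 s = 153.8 kbps.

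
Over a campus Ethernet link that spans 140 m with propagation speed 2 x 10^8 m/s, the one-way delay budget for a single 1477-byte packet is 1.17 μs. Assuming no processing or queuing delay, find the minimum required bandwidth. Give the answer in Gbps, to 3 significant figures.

25.1 Gbps

L = 11816 bits.
Propagation delay = 140 / 200000000 = 0.7 μs.
Transmission budget = 1.17 − 0.7 = 0.47 μs.
R ≥ L / t_tx = 11816 bits / 4.7e-07 s = 25.1 Gbps.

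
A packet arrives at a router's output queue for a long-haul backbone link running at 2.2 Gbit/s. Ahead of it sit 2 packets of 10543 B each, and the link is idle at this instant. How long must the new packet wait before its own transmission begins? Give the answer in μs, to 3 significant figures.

76.7 μs

Each queued packet: L/R = 84344/2200000000 = 38.3382 μs.
2 queued → 76.6764 μs.
Queuing delay = 76.7 μs.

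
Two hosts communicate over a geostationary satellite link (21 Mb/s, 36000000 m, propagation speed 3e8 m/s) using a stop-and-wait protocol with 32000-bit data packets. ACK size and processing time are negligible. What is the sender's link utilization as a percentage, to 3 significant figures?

t_tx = L/R = 32000/21000000 = 0.00152381 s.
t_prop = 36000000/300000000 = 0.12 s; RTT = 0.24 s.
Cycle = t_tx + RTT = 0.241524 s.
Utilization = t_tx / cycle = 0.00152381/0.241524 = 0.631 %.

0.631 %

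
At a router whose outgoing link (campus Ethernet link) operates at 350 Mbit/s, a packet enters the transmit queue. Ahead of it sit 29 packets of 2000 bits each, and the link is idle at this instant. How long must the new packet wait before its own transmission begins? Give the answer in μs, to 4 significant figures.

165.7 μs

Each queued packet: L/R = 2000/350000000 = 5.71429 μs.
29 queued → 165.714 μs.
Queuing delay = 165.7 μs.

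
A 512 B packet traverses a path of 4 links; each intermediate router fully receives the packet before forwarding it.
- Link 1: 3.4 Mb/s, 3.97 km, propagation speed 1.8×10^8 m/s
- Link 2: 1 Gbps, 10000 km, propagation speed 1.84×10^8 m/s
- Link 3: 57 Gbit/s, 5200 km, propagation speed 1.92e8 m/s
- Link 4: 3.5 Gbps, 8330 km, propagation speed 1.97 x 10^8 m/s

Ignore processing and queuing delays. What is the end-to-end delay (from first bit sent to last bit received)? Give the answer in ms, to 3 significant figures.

L = 512 × 8 = 4096 bits.
Transmission delays (L/R per hop): 1.20471, 0.004096, 7.18596e-05, 0.00117029 ms; sum = 1.21004 ms.
Propagation delays (d/s per hop): 0.0220556, 54.3478, 27.0833, 42.2843 ms; sum = 123.737 ms.
End-to-end = 125 ms.

125 ms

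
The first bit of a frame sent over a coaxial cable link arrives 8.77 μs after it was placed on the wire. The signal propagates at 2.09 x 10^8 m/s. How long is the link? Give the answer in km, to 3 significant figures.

d = s × t_prop = 209000000 × 8.77e-06 = 1.83 km.

1.83 km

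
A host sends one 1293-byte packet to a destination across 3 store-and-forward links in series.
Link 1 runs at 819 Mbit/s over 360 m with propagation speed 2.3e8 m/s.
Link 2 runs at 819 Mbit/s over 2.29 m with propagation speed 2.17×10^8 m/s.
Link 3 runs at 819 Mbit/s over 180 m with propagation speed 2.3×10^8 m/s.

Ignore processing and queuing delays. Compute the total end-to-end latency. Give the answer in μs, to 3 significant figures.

L = 1293 × 8 = 10344 bits.
Transmission delay per hop = L/R = 10344/819000000 = 12.63 μs; 3 hops → 37.8901 μs.
Propagation delays (d/s per hop): 1.56522, 0.010553, 0.782609 μs; sum = 2.35838 μs.
End-to-end = 40.2 μs.

40.2 μs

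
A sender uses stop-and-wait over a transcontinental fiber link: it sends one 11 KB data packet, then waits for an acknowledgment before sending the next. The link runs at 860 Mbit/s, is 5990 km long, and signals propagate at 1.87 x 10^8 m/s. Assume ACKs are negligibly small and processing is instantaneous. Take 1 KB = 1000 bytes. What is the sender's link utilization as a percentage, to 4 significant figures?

0.1595 %

t_tx = L/R = 88000/860000000 = 0.000102326 s.
t_prop = 5990000/187000000 = 0.0320321 s; RTT = 0.0640642 s.
Cycle = t_tx + RTT = 0.0641665 s.
Utilization = t_tx / cycle = 0.000102326/0.0641665 = 0.1595 %.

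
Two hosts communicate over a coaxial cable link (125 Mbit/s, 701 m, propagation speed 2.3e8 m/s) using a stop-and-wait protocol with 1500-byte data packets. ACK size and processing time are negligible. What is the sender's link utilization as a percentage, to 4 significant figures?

94.03 %

t_tx = L/R = 12000/125000000 = 9.6e-05 s.
t_prop = 701/2.3e+08 = 3.04783e-06 s; RTT = 6.09565e-06 s.
Cycle = t_tx + RTT = 0.000102096 s.
Utilization = t_tx / cycle = 9.6e-05/0.000102096 = 94.03 %.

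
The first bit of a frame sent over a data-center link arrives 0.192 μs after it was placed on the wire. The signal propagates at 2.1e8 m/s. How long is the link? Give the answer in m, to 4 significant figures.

d = s × t_prop = 210000000 × 1.92e-07 = 40.32 m.

40.32 m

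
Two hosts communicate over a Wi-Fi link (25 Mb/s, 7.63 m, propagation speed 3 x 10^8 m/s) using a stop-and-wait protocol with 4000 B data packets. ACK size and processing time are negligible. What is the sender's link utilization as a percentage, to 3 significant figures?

100 %

t_tx = L/R = 32000/25000000 = 0.00128 s.
t_prop = 7.63/300000000 = 2.54333e-08 s; RTT = 5.08667e-08 s.
Cycle = t_tx + RTT = 0.00128005 s.
Utilization = t_tx / cycle = 0.00128/0.00128005 = 100 %.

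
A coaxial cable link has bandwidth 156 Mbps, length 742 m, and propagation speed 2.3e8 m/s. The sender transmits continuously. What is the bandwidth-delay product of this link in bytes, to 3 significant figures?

Propagation delay = 742 / 2.3e+08 = 3.22609e-06 s.
BDP = R × t_prop = 156000000 × 3.22609e-06 = 503.27 bits.
In bytes: 503.27/8 = 62.9 bytes.

62.9 bytes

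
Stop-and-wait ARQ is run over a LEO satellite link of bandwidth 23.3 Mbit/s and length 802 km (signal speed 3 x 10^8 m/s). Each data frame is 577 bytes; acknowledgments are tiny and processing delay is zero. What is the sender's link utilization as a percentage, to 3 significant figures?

3.57 %

t_tx = L/R = 4616/23300000 = 0.000198112 s.
t_prop = 802000/300000000 = 0.00267333 s; RTT = 0.00534667 s.
Cycle = t_tx + RTT = 0.00554478 s.
Utilization = t_tx / cycle = 0.000198112/0.00554478 = 3.57 %.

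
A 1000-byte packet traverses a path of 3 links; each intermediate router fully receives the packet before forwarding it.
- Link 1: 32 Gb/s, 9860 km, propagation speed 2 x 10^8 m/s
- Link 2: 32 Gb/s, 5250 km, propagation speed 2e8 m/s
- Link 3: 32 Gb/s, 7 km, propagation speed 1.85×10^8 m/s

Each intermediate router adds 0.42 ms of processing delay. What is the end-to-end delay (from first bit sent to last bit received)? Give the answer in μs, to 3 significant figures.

L = 1000 × 8 = 8000 bits.
Transmission delay per hop = L/R = 8000/32000000000 = 0.25 μs; 3 hops → 0.75 μs.
Propagation delays (d/s per hop): 49300, 26250, 37.8378 μs; sum = 75587.8 μs.
Processing at 2 router(s): 2 × 0.42 ms = 840 μs.
End-to-end = 76400 μs.

76400 μs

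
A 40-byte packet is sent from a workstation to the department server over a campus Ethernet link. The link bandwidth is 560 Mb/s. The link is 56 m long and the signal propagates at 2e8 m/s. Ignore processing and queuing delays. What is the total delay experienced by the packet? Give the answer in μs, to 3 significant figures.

0.851 μs

L = 40 × 8 = 320 bits.
Transmission delay = L/R = 320 / 560000000 = 0.571429 μs.
Propagation delay = d/s = 56 m / 200000000 m/s = 0.28 μs.
Total = 0.851 μs.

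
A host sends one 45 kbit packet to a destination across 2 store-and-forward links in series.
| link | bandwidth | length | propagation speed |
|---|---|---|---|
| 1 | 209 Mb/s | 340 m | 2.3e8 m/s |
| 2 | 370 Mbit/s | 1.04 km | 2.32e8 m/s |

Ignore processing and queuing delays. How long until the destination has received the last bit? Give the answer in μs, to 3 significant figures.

L = 45000 bits.
Transmission delays (L/R per hop): 215.311, 121.622 μs; sum = 336.933 μs.
Propagation delays (d/s per hop): 1.47826, 4.48276 μs; sum = 5.96102 μs.
End-to-end = 343 μs.

343 μs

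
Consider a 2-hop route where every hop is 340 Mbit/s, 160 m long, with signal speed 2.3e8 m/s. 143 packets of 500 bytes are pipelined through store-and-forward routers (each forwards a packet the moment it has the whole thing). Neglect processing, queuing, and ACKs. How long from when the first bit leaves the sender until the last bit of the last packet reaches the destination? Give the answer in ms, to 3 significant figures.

Per-hop transmission t_tx = L/R = 4000/340000000 = 0.0117647 ms.
Per-hop propagation t_prop = 160/2.3e+08 = 0.000695652 ms.
Pipeline fill: first packet needs 2·t_tx to clear all hops; remaining 142 packets each add one t_tx.
Total = (2+143-1)·t_tx + 2·t_prop = 144·0.0117647 + 2·0.000695652 = 1.70 ms.

1.70 ms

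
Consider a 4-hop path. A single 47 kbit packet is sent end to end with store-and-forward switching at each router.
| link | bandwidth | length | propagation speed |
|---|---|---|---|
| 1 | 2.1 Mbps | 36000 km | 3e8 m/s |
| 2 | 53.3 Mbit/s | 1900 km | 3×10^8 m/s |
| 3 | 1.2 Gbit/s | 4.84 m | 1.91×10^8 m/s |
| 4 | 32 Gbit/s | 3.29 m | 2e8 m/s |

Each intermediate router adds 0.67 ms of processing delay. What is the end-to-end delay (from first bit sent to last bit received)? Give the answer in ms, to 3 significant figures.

L = 47000 bits.
Transmission delays (L/R per hop): 22.381, 0.881801, 0.0391667, 0.00146875 ms; sum = 23.3034 ms.
Propagation delays (d/s per hop): 120, 6.33333, 2.53403e-05, 1.645e-05 ms; sum = 126.333 ms.
Processing at 3 router(s): 3 × 0.67 ms = 2.01 ms.
End-to-end = 152 ms.

152 ms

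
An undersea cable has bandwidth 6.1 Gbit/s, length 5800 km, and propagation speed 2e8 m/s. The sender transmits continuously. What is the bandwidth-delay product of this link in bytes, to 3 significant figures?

Propagation delay = 5800000 / 200000000 = 0.029 s.
BDP = R × t_prop = 6100000000 × 0.029 = 176900000 bits.
In bytes: 176900000/8 = 22100000 bytes.

22100000 bytes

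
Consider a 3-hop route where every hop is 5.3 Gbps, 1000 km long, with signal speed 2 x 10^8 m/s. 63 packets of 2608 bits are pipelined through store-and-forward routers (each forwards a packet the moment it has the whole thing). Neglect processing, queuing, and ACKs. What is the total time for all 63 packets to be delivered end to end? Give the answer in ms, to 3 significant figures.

15.0 ms

Per-hop transmission t_tx = L/R = 2608/5300000000 = 0.000492075 ms.
Per-hop propagation t_prop = 1000000/200000000 = 5 ms.
Pipeline fill: first packet needs 3·t_tx to clear all hops; remaining 62 packets each add one t_tx.
Total = (3+63-1)·t_tx + 3·t_prop = 65·0.000492075 + 3·5 = 15.0 ms.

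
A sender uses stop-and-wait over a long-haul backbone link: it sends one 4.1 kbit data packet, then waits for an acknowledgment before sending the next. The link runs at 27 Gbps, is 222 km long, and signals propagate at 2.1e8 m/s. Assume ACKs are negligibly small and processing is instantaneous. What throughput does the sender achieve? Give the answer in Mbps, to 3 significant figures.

t_tx = L/R = 4100/27000000000 = 1.51852e-07 s.
t_prop = 222000/210000000 = 0.00105714 s; RTT = 0.00211429 s.
Cycle = t_tx + RTT = 0.00211444 s.
Throughput = L / cycle = 4100 / 0.00211444 = 1.94 Mbps.

1.94 Mbps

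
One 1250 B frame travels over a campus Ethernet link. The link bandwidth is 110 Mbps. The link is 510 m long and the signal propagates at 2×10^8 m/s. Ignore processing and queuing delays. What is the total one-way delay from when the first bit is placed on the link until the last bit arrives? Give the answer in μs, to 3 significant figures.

93.5 μs

L = 1250 × 8 = 10000 bits.
Transmission delay = L/R = 10000 / 110000000 = 90.9091 μs.
Propagation delay = d/s = 510 m / 200000000 m/s = 2.55 μs.
Total = 93.5 μs.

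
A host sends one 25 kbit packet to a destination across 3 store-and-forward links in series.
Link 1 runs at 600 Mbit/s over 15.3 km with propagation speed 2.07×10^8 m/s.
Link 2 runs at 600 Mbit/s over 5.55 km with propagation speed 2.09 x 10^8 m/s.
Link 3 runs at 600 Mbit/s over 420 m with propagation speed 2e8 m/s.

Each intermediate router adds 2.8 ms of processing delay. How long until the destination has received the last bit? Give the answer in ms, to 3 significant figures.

L = 25000 bits.
Transmission delay per hop = L/R = 25000/600000000 = 0.0416667 ms; 3 hops → 0.125 ms.
Propagation delays (d/s per hop): 0.073913, 0.026555, 0.0021 ms; sum = 0.102568 ms.
Processing at 2 router(s): 2 × 2.8 ms = 5.6 ms.
End-to-end = 5.83 ms.

5.83 ms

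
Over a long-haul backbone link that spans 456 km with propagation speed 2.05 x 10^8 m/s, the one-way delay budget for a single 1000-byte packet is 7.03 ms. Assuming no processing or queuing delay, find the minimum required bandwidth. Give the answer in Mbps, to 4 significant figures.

L = 8000 bits.
Propagation delay = 456000 / 2.05e+08 = 2.22439 ms.
Transmission budget = 7.03 − 2.22439 = 4.80561 ms.
R ≥ L / t_tx = 8000 bits / 0.00480561 s = 1.665 Mbps.

1.665 Mbps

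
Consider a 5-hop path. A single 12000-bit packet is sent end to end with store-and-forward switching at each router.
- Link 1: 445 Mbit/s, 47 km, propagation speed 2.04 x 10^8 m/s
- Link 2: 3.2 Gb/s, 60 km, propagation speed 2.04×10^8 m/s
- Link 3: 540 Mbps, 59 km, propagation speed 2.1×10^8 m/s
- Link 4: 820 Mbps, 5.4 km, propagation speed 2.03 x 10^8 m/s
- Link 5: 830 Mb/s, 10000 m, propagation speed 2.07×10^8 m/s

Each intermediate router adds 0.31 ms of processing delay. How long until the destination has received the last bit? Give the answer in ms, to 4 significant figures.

2.202 ms

Transmission delays (L/R per hop): 0.0269663, 0.00375, 0.0222222, 0.0146341, 0.0144578 ms; sum = 0.0820305 ms.
Propagation delays (d/s per hop): 0.230392, 0.294118, 0.280952, 0.026601, 0.0483092 ms; sum = 0.880372 ms.
Processing at 4 router(s): 4 × 0.31 ms = 1.24 ms.
End-to-end = 2.202 ms.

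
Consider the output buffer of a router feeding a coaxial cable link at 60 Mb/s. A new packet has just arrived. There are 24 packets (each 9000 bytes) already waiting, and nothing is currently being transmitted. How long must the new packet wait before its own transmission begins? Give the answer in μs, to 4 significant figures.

Each queued packet: L/R = 72000/60000000 = 1200 μs.
24 queued → 28800 μs.
Queuing delay = 28800 μs.

28800 μs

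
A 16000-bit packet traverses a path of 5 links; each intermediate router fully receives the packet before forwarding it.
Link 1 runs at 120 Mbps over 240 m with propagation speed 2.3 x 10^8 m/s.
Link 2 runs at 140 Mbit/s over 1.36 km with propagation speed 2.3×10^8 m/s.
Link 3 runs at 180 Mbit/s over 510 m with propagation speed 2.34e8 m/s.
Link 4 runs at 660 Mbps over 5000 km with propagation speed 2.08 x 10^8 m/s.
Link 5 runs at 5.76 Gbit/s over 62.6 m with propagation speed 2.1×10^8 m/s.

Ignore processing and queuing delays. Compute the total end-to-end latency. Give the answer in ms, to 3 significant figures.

24.4 ms

Transmission delays (L/R per hop): 0.133333, 0.114286, 0.0888889, 0.0242424, 0.00277778 ms; sum = 0.363528 ms.
Propagation delays (d/s per hop): 0.00104348, 0.00591304, 0.00217949, 24.0385, 0.000298095 ms; sum = 24.0479 ms.
End-to-end = 24.4 ms.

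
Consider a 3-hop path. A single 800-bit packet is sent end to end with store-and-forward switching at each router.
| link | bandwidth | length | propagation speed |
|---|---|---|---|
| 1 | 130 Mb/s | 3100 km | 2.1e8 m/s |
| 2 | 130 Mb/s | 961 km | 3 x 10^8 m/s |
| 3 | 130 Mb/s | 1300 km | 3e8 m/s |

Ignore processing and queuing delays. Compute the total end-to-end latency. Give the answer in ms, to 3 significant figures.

Transmission delay per hop = L/R = 800/130000000 = 0.00615385 ms; 3 hops → 0.0184615 ms.
Propagation delays (d/s per hop): 14.7619, 3.20333, 4.33333 ms; sum = 22.2986 ms.
End-to-end = 22.3 ms.

22.3 ms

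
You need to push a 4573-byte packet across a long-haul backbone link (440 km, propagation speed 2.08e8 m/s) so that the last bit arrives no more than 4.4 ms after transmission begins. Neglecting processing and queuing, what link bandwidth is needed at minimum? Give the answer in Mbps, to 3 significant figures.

L = 36584 bits.
Propagation delay = 440000 / 208000000 = 2.11538 ms.
Transmission budget = 4.4 − 2.11538 = 2.28462 ms.
R ≥ L / t_tx = 36584 bits / 0.00228462 s = 16.0 Mbps.

16.0 Mbps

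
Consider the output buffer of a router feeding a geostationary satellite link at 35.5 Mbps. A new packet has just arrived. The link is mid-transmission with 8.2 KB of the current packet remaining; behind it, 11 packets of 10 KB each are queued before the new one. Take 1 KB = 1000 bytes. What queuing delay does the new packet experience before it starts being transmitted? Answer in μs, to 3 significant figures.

Each queued packet: L/R = 80000/35500000 = 2253.52 μs.
11 queued → 24788.7 μs.
Plus remaining 65600 bits of current packet: 1847.89 μs.
Queuing delay = 26600 μs.

26600 μs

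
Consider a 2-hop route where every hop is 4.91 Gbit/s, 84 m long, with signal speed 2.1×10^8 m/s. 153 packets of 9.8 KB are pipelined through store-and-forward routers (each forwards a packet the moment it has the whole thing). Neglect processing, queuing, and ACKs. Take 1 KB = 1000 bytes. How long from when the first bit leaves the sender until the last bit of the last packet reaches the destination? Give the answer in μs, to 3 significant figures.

2460 μs

Per-hop transmission t_tx = L/R = 78400/4910000000 = 15.9674 μs.
Per-hop propagation t_prop = 84/210000000 = 0.4 μs.
Pipeline fill: first packet needs 2·t_tx to clear all hops; remaining 152 packets each add one t_tx.
Total = (2+153-1)·t_tx + 2·t_prop = 154·15.9674 + 2·0.4 = 2460 μs.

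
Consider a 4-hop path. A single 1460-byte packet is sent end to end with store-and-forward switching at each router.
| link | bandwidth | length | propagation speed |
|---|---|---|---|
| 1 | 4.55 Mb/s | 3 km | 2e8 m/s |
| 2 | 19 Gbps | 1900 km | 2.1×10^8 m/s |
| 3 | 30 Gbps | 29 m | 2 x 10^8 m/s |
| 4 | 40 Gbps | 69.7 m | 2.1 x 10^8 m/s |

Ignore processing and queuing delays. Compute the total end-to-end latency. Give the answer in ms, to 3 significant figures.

L = 1460 × 8 = 11680 bits.
Transmission delays (L/R per hop): 2.56703, 0.000614737, 0.000389333, 0.000292 ms; sum = 2.56833 ms.
Propagation delays (d/s per hop): 0.015, 9.04762, 0.000145, 0.000331905 ms; sum = 9.0631 ms.
End-to-end = 11.6 ms.

11.6 ms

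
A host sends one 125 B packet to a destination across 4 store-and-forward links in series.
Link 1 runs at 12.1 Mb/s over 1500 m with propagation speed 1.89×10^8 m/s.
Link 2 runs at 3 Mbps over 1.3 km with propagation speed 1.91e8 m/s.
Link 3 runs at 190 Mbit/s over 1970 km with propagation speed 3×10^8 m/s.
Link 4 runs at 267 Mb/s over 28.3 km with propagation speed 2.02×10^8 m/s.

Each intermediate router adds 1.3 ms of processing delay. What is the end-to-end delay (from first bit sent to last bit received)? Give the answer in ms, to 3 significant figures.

11.0 ms

L = 125 × 8 = 1000 bits.
Transmission delays (L/R per hop): 0.0826446, 0.333333, 0.00526316, 0.00374532 ms; sum = 0.424986 ms.
Propagation delays (d/s per hop): 0.00793651, 0.00680628, 6.56667, 0.140099 ms; sum = 6.72151 ms.
Processing at 3 router(s): 3 × 1.3 ms = 3.9 ms.
End-to-end = 11.0 ms.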